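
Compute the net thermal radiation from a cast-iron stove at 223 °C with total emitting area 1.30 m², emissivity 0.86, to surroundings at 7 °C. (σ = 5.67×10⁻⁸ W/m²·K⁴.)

Q ≈ 3450 W

Convert: 223 °C = 496 K; 7 °C = 280 K.
Q = εσA(T⁴ − T_s⁴). T⁴ − T_s⁴ = (496)⁴ − (280)⁴ = 6.05×10^10 − 6.15×10^9 = 5.44×10^10 K⁴.
Q = 0.86 × 5.67×10⁻⁸ × 1.30 × 5.44×10^10 = 3450 W.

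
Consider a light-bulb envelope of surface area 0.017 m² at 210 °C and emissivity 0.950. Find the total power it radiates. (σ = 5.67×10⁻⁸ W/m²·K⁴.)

P ≈ 49.8 W

210 °C = 483 K.
Stefan–Boltzmann: P = εσAT⁴ = 0.950 × 5.67×10⁻⁸ × 0.0170 × (483)⁴ = 0.950 × 5.67×10⁻⁸ × 0.0170 × 5.44×10^10.
P = 49.8 W.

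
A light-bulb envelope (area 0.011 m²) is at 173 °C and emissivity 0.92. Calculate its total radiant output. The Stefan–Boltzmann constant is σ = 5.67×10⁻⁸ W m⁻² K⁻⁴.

P ≈ 22.7 W

173 °C = 446 K.
P = εσAT⁴ = 0.92 × 5.67×10⁻⁸ × 0.0110 × (446)⁴ = 0.92 × 5.67×10⁻⁸ × 0.0110 × 3.96×10^10.
P = 22.7 W.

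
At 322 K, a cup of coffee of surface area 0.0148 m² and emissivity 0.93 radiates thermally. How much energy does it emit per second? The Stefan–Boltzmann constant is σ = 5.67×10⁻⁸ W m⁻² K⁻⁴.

P = εσAT⁴ = 0.93 × 5.67×10⁻⁸ × 0.0148 × (322)⁴ = 0.93 × 5.67×10⁻⁸ × 0.0148 × 1.08×10^10.
P = 8.39 W.

P ≈ 8.39 W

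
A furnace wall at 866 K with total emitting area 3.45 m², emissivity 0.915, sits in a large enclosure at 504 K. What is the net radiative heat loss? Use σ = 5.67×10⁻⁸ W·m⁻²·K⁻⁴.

Q ≈ 89100 W

Q = εσA(T⁴ − T_s⁴). T⁴ − T_s⁴ = (866)⁴ − (504)⁴ = 5.62×10^11 − 6.45×10^10 = 4.98×10^11 K⁴.
Q = 0.915 × 5.67×10⁻⁸ × 3.45 × 4.98×10^11 = 89100 W.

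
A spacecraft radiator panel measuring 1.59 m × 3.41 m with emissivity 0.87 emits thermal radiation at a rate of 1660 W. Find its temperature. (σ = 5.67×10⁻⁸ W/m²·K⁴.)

A = 1.59 × 3.41 = 5.42 m².
From P = εσAT⁴, T = (P / εσA)^(1/4) = (1660 / (0.87 × 5.67×10⁻⁸ × 5.42))^(1/4).
T = (6.21×10^9)^(1/4) = 281 K.

T ≈ 281 K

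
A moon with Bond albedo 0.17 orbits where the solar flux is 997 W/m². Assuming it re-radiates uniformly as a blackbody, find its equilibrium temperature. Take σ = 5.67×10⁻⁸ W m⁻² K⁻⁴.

Power absorbed = (1−a)S·πR²; power emitted = 4πR²σT⁴. Equating and cancelling πR²:
T = ((1−a)S / 4σ)^(1/4) = (828 / (4 × 5.67×10⁻⁸))^(1/4) = (3.65×10^9)^(1/4).
T = 246 K.

T ≈ 246 K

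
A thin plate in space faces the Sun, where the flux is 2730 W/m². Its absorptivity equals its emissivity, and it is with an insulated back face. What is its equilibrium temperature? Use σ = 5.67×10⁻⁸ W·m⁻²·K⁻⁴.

T ≈ 468 K

Absorbed flux αS = emitted flux εσT⁴ (one radiating face); with α = ε, T = (S/σ)^(1/4).
T = (2730 / 5.67×10⁻⁸)^(1/4) = (4.81×10^10)^(1/4).
T = 468 K.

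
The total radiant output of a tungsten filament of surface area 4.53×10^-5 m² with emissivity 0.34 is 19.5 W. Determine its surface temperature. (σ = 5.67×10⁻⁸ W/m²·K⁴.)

T ≈ 2170 K

From P = εσAT⁴, T = (P / εσA)^(1/4) = (19.5 / (0.34 × 5.67×10⁻⁸ × 4.53×10^-5))^(1/4).
T = (2.23×10^13)^(1/4) = 2170 K.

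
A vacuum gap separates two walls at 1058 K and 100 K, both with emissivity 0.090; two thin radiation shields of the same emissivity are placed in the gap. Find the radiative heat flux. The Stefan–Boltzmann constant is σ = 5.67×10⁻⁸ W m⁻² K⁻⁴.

Each of the 3 gaps contributes resistance (2/ε − 1) = 2/0.090 − 1 = 21.22; total = 63.67.
q = σ(T₁⁴ − T₂⁴) / 63.67 = 5.67×10⁻⁸ × 1.25×10^12 / 63.67 = 1120 W/m².

q ≈ 1120 W/m²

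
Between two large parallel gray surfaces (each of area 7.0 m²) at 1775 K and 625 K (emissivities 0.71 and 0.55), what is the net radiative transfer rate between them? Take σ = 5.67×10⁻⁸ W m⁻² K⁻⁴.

Q ≈ 1.74×10^6 W

For two large parallel gray plates, q = σ(T₁⁴ − T₂⁴) / (1/ε₁ + 1/ε₂ − 1).
1/ε₁ + 1/ε₂ − 1 = 1/0.71 + 1/0.55 − 1 = 2.227.
T₁⁴ − T₂⁴ = 9.93×10^12 − 1.53×10^11 = 9.77×10^12 K⁴.
q = 5.67×10⁻⁸ × 9.77×10^12 / 2.227 = 2.49×10^5 W/m².
Q = q·A = 2.49×10^5 × 7.0 = 1.74×10^6 W.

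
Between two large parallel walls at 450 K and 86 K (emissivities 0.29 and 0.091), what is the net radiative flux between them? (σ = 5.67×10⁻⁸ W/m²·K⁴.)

For two large parallel gray plates, q = σ(T₁⁴ − T₂⁴) / (1/ε₁ + 1/ε₂ − 1).
1/ε₁ + 1/ε₂ − 1 = 1/0.29 + 1/0.091 − 1 = 13.44.
T₁⁴ − T₂⁴ = 4.10×10^10 − 5.47×10^7 = 4.10×10^10 K⁴.
q = 5.67×10⁻⁸ × 4.10×10^10 / 13.44 = 173 W/m².

q ≈ 173 W/m²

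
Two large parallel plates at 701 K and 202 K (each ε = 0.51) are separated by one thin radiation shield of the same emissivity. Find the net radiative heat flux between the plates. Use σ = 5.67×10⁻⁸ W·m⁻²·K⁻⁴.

Each of the 2 gaps contributes resistance (2/ε − 1) = 2/0.51 − 1 = 2.922; total = 5.843.
q = σ(T₁⁴ − T₂⁴) / 5.843 = 5.67×10⁻⁸ × 2.40×10^11 / 5.843 = 2330 W/m².

q ≈ 2330 W/m²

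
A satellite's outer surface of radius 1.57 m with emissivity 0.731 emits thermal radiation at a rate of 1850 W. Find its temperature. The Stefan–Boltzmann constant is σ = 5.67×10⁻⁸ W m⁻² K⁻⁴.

T ≈ 195 K

A = 4πr² = 4π × (1.57)² = 31.0 m².
From P = εσAT⁴, T = (P / εσA)^(1/4) = (1850 / (0.731 × 5.67×10⁻⁸ × 31.0))^(1/4).
T = (1.44×10^9)^(1/4) = 195 K.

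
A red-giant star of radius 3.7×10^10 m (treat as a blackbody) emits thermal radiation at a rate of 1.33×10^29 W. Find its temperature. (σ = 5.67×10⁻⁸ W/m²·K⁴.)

A = 4πr² = 4π × (3.7×10^10)² = 1.72×10^22 m².
From P = σAT⁴, T = (P / σA)^(1/4) = (1.33×10^29 / (5.67×10⁻⁸ × 1.72×10^22))^(1/4).
T = (1.36×10^14)^(1/4) = 3420 K.

T ≈ 3420 K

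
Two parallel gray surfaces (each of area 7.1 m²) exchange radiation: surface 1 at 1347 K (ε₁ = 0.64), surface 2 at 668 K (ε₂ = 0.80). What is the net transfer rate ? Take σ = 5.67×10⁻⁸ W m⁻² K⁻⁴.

Q ≈ 6.87×10^5 W

For two large parallel gray plates, q = σ(T₁⁴ − T₂⁴) / (1/ε₁ + 1/ε₂ − 1).
1/ε₁ + 1/ε₂ − 1 = 1/0.64 + 1/0.80 − 1 = 1.812.
T₁⁴ − T₂⁴ = 3.29×10^12 − 1.99×10^11 = 3.09×10^12 K⁴.
q = 5.67×10⁻⁸ × 3.09×10^12 / 1.812 = 96800 W/m².
Q = q·A = 96800 × 7.1 = 6.87×10^5 W.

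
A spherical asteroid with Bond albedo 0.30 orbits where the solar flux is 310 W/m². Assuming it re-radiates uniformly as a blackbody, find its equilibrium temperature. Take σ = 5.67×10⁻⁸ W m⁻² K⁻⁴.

Power absorbed = (1−a)S·πR²; power emitted = 4πR²σT⁴. Equating and cancelling πR²:
T = ((1−a)S / 4σ)^(1/4) = (217 / (4 × 5.67×10⁻⁸))^(1/4) = (9.57×10^8)^(1/4).
T = 176 K.

T ≈ 176 K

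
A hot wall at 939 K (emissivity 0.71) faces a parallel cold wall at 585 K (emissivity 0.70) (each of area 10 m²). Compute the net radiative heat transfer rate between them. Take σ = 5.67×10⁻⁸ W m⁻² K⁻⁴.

Q ≈ 2.04×10^5 W

For two large parallel gray plates, q = σ(T₁⁴ − T₂⁴) / (1/ε₁ + 1/ε₂ − 1).
1/ε₁ + 1/ε₂ − 1 = 1/0.71 + 1/0.70 − 1 = 1.837.
T₁⁴ − T₂⁴ = 7.77×10^11 − 1.17×10^11 = 6.60×10^11 K⁴.
q = 5.67×10⁻⁸ × 6.60×10^11 / 1.837 = 20400 W/m².
Q = q·A = 20400 × 10 = 2.04×10^5 W.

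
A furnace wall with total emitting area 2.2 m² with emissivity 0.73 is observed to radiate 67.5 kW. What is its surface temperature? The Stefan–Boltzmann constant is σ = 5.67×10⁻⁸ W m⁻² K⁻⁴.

T ≈ 928 K

From P = εσAT⁴, T = (P / εσA)^(1/4) = (67500 / (0.73 × 5.67×10⁻⁸ × 2.20))^(1/4).
T = (7.41×10^11)^(1/4) = 928 K.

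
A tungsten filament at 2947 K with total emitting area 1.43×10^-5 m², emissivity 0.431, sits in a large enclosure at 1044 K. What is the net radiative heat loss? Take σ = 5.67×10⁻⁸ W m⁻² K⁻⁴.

Q ≈ 25.9 W

Q = εσA(T⁴ − T_s⁴). T⁴ − T_s⁴ = (2947)⁴ − (1044)⁴ = 7.54×10^13 − 1.19×10^12 = 7.42×10^13 K⁴.
Q = 0.431 × 5.67×10⁻⁸ × 1.43×10^-5 × 7.42×10^13 = 25.9 W.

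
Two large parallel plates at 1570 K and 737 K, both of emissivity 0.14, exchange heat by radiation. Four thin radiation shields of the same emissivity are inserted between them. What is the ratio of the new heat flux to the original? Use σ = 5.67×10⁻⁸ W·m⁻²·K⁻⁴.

With N identical shields there are N+1 = 5 gaps in series, each with the same radiative resistance, so the flux falls to 1/(N+1) of its unshielded value.

ratio ≈ 0.200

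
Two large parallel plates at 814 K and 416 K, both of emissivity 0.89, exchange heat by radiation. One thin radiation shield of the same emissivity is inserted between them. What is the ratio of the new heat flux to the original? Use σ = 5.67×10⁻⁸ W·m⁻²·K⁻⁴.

ratio ≈ 0.500

With N identical shields there are N+1 = 2 gaps in series, each with the same radiative resistance, so the flux falls to 1/(N+1) of its unshielded value.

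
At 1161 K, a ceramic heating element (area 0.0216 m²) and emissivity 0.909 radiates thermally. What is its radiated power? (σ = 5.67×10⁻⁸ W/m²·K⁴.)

P = εσAT⁴ = 0.909 × 5.67×10⁻⁸ × 0.0216 × (1161)⁴ = 0.909 × 5.67×10⁻⁸ × 0.0216 × 1.82×10^12.
P = 2020 W.

P ≈ 2020 W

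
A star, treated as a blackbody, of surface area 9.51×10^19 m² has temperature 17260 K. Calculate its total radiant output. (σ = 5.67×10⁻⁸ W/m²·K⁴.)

P = σAT⁴ = 5.67×10⁻⁸ × 9.51×10^19 × (17260)⁴ = 5.67×10⁻⁸ × 9.51×10^19 × 8.87×10^16.
P = 4.79×10^29 W.

P ≈ 4.79×10^29 W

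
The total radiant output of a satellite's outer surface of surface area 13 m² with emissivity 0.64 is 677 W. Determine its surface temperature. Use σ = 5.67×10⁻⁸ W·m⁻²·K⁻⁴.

From P = εσAT⁴, T = (P / εσA)^(1/4) = (677 / (0.64 × 5.67×10⁻⁸ × 13.0))^(1/4).
T = (1.44×10^9)^(1/4) = 195 K.

T ≈ 195 K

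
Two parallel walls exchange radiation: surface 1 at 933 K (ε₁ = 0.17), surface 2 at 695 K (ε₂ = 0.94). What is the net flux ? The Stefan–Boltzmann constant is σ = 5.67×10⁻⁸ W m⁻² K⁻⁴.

For two large parallel gray plates, q = σ(T₁⁴ − T₂⁴) / (1/ε₁ + 1/ε₂ − 1).
1/ε₁ + 1/ε₂ − 1 = 1/0.17 + 1/0.94 − 1 = 5.946.
T₁⁴ − T₂⁴ = 7.58×10^11 − 2.33×10^11 = 5.24×10^11 K⁴.
q = 5.67×10⁻⁸ × 5.24×10^11 / 5.946 = 5000 W/m².

q ≈ 5000 W/m²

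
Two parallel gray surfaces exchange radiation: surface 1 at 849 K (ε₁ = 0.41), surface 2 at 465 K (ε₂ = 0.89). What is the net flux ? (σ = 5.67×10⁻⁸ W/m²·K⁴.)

q ≈ 10500 W/m²

For two large parallel gray plates, q = σ(T₁⁴ − T₂⁴) / (1/ε₁ + 1/ε₂ − 1).
1/ε₁ + 1/ε₂ − 1 = 1/0.41 + 1/0.89 − 1 = 2.563.
T₁⁴ − T₂⁴ = 5.20×10^11 − 4.68×10^10 = 4.73×10^11 K⁴.
q = 5.67×10⁻⁸ × 4.73×10^11 / 2.563 = 10500 W/m².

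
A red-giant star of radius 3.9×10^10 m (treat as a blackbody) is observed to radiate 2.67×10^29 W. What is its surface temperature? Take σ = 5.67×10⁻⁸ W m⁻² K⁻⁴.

T ≈ 3960 K

A = 4πr² = 4π × (3.9×10^10)² = 1.91×10^22 m².
From P = σAT⁴, T = (P / σA)^(1/4) = (2.67×10^29 / (5.67×10⁻⁸ × 1.91×10^22))^(1/4).
T = (2.46×10^14)^(1/4) = 3960 K.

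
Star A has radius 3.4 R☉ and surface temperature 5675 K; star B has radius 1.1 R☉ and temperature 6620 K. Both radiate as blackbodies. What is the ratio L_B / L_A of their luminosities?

L_B/L_A ≈ 0.194

L = 4πR²σT⁴ ∝ R²T⁴, so L_B/L_A = (1.1/3.4)² × (6620/5675)⁴ = 0.105 × 1.85 = 0.194.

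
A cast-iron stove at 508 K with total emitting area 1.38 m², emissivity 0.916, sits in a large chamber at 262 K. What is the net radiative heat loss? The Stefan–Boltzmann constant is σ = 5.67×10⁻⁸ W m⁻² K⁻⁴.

Q ≈ 4440 W

Q = εσA(T⁴ − T_s⁴). T⁴ − T_s⁴ = (508)⁴ − (262)⁴ = 6.66×10^10 − 4.71×10^9 = 6.19×10^10 K⁴.
Q = 0.916 × 5.67×10⁻⁸ × 1.38 × 6.19×10^10 = 4440 W.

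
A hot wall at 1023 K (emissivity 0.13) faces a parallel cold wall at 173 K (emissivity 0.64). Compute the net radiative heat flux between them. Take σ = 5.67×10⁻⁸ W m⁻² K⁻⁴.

For two large parallel gray plates, q = σ(T₁⁴ − T₂⁴) / (1/ε₁ + 1/ε₂ − 1).
1/ε₁ + 1/ε₂ − 1 = 1/0.13 + 1/0.64 − 1 = 8.255.
T₁⁴ − T₂⁴ = 1.10×10^12 − 8.96×10^8 = 1.09×10^12 K⁴.
q = 5.67×10⁻⁸ × 1.09×10^12 / 8.255 = 7520 W/m².

q ≈ 7520 W/m²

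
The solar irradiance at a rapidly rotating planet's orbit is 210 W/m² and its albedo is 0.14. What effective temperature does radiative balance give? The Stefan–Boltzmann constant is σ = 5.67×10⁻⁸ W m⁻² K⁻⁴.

T ≈ 168 K

Power absorbed = (1−a)S·πR²; power emitted = 4πR²σT⁴. Equating and cancelling πR²:
T = ((1−a)S / 4σ)^(1/4) = (181 / (4 × 5.67×10⁻⁸))^(1/4) = (7.96×10^8)^(1/4).
T = 168 K.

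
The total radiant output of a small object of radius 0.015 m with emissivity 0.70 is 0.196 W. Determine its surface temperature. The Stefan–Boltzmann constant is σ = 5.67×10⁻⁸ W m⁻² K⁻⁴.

T ≈ 204 K

A = 4πr² = 4π × (0.015)² = 2.83×10^-3 m².
From P = εσAT⁴, T = (P / εσA)^(1/4) = (0.196 / (0.70 × 5.67×10⁻⁸ × 2.83×10^-3))^(1/4).
T = (1.75×10^9)^(1/4) = 204 K.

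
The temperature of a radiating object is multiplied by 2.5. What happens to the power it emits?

factor ≈ 39.1

P ∝ T⁴, so the power scales as (2.5)⁴ = 39.1.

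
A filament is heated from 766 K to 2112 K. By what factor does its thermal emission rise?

P ∝ T⁴, so the ratio is (2112/766)⁴ = (2.757)⁴ = 57.8.

ratio ≈ 57.8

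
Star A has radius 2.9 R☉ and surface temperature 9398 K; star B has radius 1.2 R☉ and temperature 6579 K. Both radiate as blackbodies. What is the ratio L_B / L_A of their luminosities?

L_B/L_A ≈ 0.0411

L = 4πR²σT⁴ ∝ R²T⁴, so L_B/L_A = (1.2/2.9)² × (6579/9398)⁴ = 0.171 × 0.240 = 0.0411.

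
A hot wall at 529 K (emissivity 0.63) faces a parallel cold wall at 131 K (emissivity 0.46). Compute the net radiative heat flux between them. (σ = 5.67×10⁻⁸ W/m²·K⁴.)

q ≈ 1600 W/m²

For two large parallel gray plates, q = σ(T₁⁴ − T₂⁴) / (1/ε₁ + 1/ε₂ − 1).
1/ε₁ + 1/ε₂ − 1 = 1/0.63 + 1/0.46 − 1 = 2.761.
T₁⁴ − T₂⁴ = 7.83×10^10 − 2.94×10^8 = 7.80×10^10 K⁴.
q = 5.67×10⁻⁸ × 7.80×10^10 / 2.761 = 1600 W/m².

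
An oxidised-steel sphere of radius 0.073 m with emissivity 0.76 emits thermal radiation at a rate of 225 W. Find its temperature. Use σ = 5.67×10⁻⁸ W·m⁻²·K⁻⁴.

A = 4πr² = 4π × (0.073)² = 0.0670 m².
From P = εσAT⁴, T = (P / εσA)^(1/4) = (225 / (0.76 × 5.67×10⁻⁸ × 0.0670))^(1/4).
T = (7.80×10^10)^(1/4) = 528 K.

T ≈ 528 K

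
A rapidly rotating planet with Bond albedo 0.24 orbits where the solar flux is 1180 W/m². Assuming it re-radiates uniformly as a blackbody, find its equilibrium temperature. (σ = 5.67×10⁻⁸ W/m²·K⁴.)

Power absorbed = (1−a)S·πR²; power emitted = 4πR²σT⁴. Equating and cancelling πR²:
T = ((1−a)S / 4σ)^(1/4) = (897 / (4 × 5.67×10⁻⁸))^(1/4) = (3.95×10^9)^(1/4).
T = 251 K.

T ≈ 251 K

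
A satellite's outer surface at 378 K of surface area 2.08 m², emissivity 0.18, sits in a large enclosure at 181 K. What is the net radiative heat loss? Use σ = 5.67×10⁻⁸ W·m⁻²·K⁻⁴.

Q ≈ 411 W

Q = εσA(T⁴ − T_s⁴). T⁴ − T_s⁴ = (378)⁴ − (181)⁴ = 2.04×10^10 − 1.07×10^9 = 1.93×10^10 K⁴.
Q = 0.18 × 5.67×10⁻⁸ × 2.08 × 1.93×10^10 = 411 W.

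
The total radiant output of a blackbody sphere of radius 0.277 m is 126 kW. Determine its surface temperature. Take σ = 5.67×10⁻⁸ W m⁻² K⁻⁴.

T ≈ 1230 K

A = 4πr² = 4π × (0.277)² = 0.964 m².
From P = σAT⁴, T = (P / σA)^(1/4) = (1.26×10^5 / (5.67×10⁻⁸ × 0.964))^(1/4).
T = (2.30×10^12)^(1/4) = 1230 K.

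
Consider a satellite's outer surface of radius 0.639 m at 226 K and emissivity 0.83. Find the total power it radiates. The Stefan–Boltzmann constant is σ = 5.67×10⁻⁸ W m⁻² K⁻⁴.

A = 4πr² = 4π × (0.639)² = 5.13 m².
P = εσAT⁴ = 0.83 × 5.67×10⁻⁸ × 5.13 × (226)⁴ = 0.83 × 5.67×10⁻⁸ × 5.13 × 2.61×10^9.
P = 630 W.

P ≈ 630 W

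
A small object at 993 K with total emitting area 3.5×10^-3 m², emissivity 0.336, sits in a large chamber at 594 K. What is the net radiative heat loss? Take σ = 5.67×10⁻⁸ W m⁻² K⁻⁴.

Q = εσA(T⁴ − T_s⁴). T⁴ − T_s⁴ = (993)⁴ − (594)⁴ = 9.72×10^11 − 1.24×10^11 = 8.48×10^11 K⁴.
Q = 0.336 × 5.67×10⁻⁸ × 3.50×10^-3 × 8.48×10^11 = 56.5 W.

Q ≈ 56.5 W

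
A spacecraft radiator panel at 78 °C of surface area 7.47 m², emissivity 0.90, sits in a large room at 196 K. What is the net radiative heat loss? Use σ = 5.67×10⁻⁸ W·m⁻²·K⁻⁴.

Convert: 78 °C = 351 K.
Q = εσA(T⁴ − T_s⁴). T⁴ − T_s⁴ = (351)⁴ − (196)⁴ = 1.52×10^10 − 1.48×10^9 = 1.37×10^10 K⁴.
Q = 0.90 × 5.67×10⁻⁸ × 7.47 × 1.37×10^10 = 5220 W.

Q ≈ 5220 W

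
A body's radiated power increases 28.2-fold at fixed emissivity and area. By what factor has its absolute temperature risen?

P ∝ T⁴ ⇒ T ∝ P^(1/4), so T scales by (28.2)^(1/4) = 2.30.

factor ≈ 2.30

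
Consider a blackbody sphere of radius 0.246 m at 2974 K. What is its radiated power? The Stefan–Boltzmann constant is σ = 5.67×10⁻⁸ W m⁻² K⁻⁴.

P ≈ 3.37×10^6 W

A = 4πr² = 4π × (0.246)² = 0.760 m².
P = σAT⁴ = 5.67×10⁻⁸ × 0.760 × (2974)⁴ = 5.67×10⁻⁸ × 0.760 × 7.82×10^13.
P = 3.37×10^6 W.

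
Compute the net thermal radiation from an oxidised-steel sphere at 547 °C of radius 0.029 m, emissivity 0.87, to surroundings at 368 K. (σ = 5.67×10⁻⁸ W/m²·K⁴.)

Q ≈ 226 W

A = 4πr² = 4π × (0.029)² = 0.0106 m².
Convert: 547 °C = 820 K.
Q = εσA(T⁴ − T_s⁴). T⁴ − T_s⁴ = (820)⁴ − (368)⁴ = 4.52×10^11 − 1.83×10^10 = 4.34×10^11 K⁴.
Q = 0.87 × 5.67×10⁻⁸ × 0.0106 × 4.34×10^11 = 226 W.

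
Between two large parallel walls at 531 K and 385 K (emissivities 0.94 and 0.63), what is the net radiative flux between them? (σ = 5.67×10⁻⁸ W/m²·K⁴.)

For two large parallel gray plates, q = σ(T₁⁴ − T₂⁴) / (1/ε₁ + 1/ε₂ − 1).
1/ε₁ + 1/ε₂ − 1 = 1/0.94 + 1/0.63 − 1 = 1.651.
T₁⁴ − T₂⁴ = 7.95×10^10 − 2.20×10^10 = 5.75×10^10 K⁴.
q = 5.67×10⁻⁸ × 5.75×10^10 / 1.651 = 1980 W/m².

q ≈ 1980 W/m²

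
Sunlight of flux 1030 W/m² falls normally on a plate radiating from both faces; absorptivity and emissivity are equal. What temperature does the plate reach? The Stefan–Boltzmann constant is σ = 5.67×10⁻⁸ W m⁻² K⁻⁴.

Absorbed flux αS = emitted flux 2εσT⁴ per unit area; with α = ε this gives T = (S/2σ)^(1/4).
T = (1030 / (2 × 5.67×10⁻⁸))^(1/4) = (9.08×10^9)^(1/4).
T = 309 K.

T ≈ 309 K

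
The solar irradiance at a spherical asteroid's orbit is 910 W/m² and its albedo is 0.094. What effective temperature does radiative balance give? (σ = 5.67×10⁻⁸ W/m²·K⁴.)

Power absorbed = (1−a)S·πR²; power emitted = 4πR²σT⁴. Equating and cancelling πR²:
T = ((1−a)S / 4σ)^(1/4) = (824 / (4 × 5.67×10⁻⁸))^(1/4) = (3.64×10^9)^(1/4).
T = 246 K.

T ≈ 246 K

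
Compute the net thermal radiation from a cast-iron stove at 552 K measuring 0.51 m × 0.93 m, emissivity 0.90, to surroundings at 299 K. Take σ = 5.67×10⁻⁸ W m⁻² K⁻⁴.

A = 0.51 × 0.93 = 0.474 m².
Q = εσA(T⁴ − T_s⁴). T⁴ − T_s⁴ = (552)⁴ − (299)⁴ = 9.28×10^10 − 7.99×10^9 = 8.49×10^10 K⁴.
Q = 0.90 × 5.67×10⁻⁸ × 0.474 × 8.49×10^10 = 2050 W.

Q ≈ 2050 W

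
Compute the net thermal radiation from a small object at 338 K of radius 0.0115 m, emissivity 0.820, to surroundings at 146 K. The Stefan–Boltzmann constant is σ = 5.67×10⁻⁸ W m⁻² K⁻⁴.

A = 4πr² = 4π × (0.0115)² = 1.66×10^-3 m².
Q = εσA(T⁴ − T_s⁴). T⁴ − T_s⁴ = (338)⁴ − (146)⁴ = 1.31×10^10 − 4.54×10^8 = 1.26×10^10 K⁴.
Q = 0.820 × 5.67×10⁻⁸ × 1.66×10^-3 × 1.26×10^10 = 0.973 W.

Q ≈ 0.973 W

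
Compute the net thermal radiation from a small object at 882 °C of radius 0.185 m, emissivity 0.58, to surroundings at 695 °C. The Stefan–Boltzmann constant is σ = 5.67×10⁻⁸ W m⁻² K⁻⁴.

Q ≈ 12800 W

A = 4πr² = 4π × (0.185)² = 0.430 m².
Convert: 882 °C = 1155 K; 695 °C = 968 K.
Q = εσA(T⁴ − T_s⁴). T⁴ − T_s⁴ = (1155)⁴ − (968)⁴ = 1.78×10^12 − 8.78×10^11 = 9.02×10^11 K⁴.
Q = 0.58 × 5.67×10⁻⁸ × 0.430 × 9.02×10^11 = 12800 W.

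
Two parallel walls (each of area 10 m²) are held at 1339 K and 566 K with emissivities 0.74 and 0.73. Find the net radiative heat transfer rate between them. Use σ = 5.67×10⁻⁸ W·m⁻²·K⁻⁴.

Q ≈ 1.03×10^6 W

For two large parallel gray plates, q = σ(T₁⁴ − T₂⁴) / (1/ε₁ + 1/ε₂ − 1).
1/ε₁ + 1/ε₂ − 1 = 1/0.74 + 1/0.73 − 1 = 1.721.
T₁⁴ − T₂⁴ = 3.21×10^12 − 1.03×10^11 = 3.11×10^12 K⁴.
q = 5.67×10⁻⁸ × 3.11×10^12 / 1.721 = 1.03×10^5 W/m².
Q = q·A = 1.03×10^5 × 10 = 1.03×10^6 W.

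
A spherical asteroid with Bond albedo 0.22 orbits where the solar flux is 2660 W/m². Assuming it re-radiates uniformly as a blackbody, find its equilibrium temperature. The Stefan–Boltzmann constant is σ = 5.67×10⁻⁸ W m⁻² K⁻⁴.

Power absorbed = (1−a)S·πR²; power emitted = 4πR²σT⁴. Equating and cancelling πR²:
T = ((1−a)S / 4σ)^(1/4) = (2070 / (4 × 5.67×10⁻⁸))^(1/4) = (9.15×10^9)^(1/4).
T = 309 K.

T ≈ 309 K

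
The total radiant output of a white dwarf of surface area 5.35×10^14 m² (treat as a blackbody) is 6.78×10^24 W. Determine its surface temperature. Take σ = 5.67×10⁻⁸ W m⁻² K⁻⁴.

From P = σAT⁴, T = (P / σA)^(1/4) = (6.78×10^24 / (5.67×10⁻⁸ × 5.35×10^14))^(1/4).
T = (2.24×10^17)^(1/4) = 21700 K.

T ≈ 21700 K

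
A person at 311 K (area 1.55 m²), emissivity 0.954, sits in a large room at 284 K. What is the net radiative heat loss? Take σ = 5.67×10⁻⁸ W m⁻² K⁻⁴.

Q = εσA(T⁴ − T_s⁴). T⁴ − T_s⁴ = (311)⁴ − (284)⁴ = 9.35×10^9 − 6.51×10^9 = 2.85×10^9 K⁴.
Q = 0.954 × 5.67×10⁻⁸ × 1.55 × 2.85×10^9 = 239 W.

Q ≈ 239 W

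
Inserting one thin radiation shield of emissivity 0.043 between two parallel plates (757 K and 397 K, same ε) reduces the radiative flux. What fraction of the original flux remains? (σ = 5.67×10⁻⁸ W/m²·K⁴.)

ratio ≈ 0.500

With N identical shields there are N+1 = 2 gaps in series, each with the same radiative resistance, so the flux falls to 1/(N+1) of its unshielded value.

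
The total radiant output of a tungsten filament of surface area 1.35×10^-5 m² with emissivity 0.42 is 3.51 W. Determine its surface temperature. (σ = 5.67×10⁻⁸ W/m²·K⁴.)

T ≈ 1820 K

From P = εσAT⁴, T = (P / εσA)^(1/4) = (3.51 / (0.42 × 5.67×10⁻⁸ × 1.35×10^-5))^(1/4).
T = (1.09×10^13)^(1/4) = 1820 K.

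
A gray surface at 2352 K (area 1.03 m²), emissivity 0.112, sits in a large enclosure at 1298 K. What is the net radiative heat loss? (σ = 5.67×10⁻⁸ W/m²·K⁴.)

Q = εσA(T⁴ − T_s⁴). T⁴ − T_s⁴ = (2352)⁴ − (1298)⁴ = 3.06×10^13 − 2.84×10^12 = 2.78×10^13 K⁴.
Q = 0.112 × 5.67×10⁻⁸ × 1.03 × 2.78×10^13 = 1.82×10^5 W.

Q ≈ 1.82×10^5 W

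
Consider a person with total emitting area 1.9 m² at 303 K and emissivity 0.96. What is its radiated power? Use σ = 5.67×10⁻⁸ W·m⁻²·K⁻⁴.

P = εσAT⁴ = 0.96 × 5.67×10⁻⁸ × 1.90 × (303)⁴ = 0.96 × 5.67×10⁻⁸ × 1.90 × 8.43×10^9.
P = 872 W.

P ≈ 872 W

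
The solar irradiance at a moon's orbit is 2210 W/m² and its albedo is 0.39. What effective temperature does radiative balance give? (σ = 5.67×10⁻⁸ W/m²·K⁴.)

Power absorbed = (1−a)S·πR²; power emitted = 4πR²σT⁴. Equating and cancelling πR²:
T = ((1−a)S / 4σ)^(1/4) = (1350 / (4 × 5.67×10⁻⁸))^(1/4) = (5.94×10^9)^(1/4).
T = 278 K.

T ≈ 278 K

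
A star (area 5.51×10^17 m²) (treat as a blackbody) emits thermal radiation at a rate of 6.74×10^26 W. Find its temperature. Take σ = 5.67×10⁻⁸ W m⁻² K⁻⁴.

From P = σAT⁴, T = (P / σA)^(1/4) = (6.74×10^26 / (5.67×10⁻⁸ × 5.51×10^17))^(1/4).
T = (2.16×10^16)^(1/4) = 12100 K.

T ≈ 12100 K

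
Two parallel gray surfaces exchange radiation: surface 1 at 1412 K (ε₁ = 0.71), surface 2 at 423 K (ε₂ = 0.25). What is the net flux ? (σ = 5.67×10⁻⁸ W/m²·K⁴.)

For two large parallel gray plates, q = σ(T₁⁴ − T₂⁴) / (1/ε₁ + 1/ε₂ − 1).
1/ε₁ + 1/ε₂ − 1 = 1/0.71 + 1/0.25 − 1 = 4.408.
T₁⁴ − T₂⁴ = 3.98×10^12 − 3.20×10^10 = 3.94×10^12 K⁴.
q = 5.67×10⁻⁸ × 3.94×10^12 / 4.408 = 50700 W/m².

q ≈ 50700 W/m²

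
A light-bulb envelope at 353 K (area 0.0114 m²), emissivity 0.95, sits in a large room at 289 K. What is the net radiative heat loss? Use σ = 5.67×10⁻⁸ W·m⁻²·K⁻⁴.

Q = εσA(T⁴ − T_s⁴). T⁴ − T_s⁴ = (353)⁴ − (289)⁴ = 1.55×10^10 − 6.98×10^9 = 8.55×10^9 K⁴.
Q = 0.95 × 5.67×10⁻⁸ × 0.0114 × 8.55×10^9 = 5.25 W.

Q ≈ 5.25 W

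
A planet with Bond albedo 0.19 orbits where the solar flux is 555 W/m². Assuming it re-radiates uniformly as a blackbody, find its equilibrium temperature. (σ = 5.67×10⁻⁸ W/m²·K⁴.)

Power absorbed = (1−a)S·πR²; power emitted = 4πR²σT⁴. Equating and cancelling πR²:
T = ((1−a)S / 4σ)^(1/4) = (450 / (4 × 5.67×10⁻⁸))^(1/4) = (1.98×10^9)^(1/4).
T = 211 K.

T ≈ 211 K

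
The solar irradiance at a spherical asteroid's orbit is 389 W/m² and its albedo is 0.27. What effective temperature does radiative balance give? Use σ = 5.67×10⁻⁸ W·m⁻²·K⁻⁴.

Power absorbed = (1−a)S·πR²; power emitted = 4πR²σT⁴. Equating and cancelling πR²:
T = ((1−a)S / 4σ)^(1/4) = (284 / (4 × 5.67×10⁻⁸))^(1/4) = (1.25×10^9)^(1/4).
T = 188 K.

T ≈ 188 K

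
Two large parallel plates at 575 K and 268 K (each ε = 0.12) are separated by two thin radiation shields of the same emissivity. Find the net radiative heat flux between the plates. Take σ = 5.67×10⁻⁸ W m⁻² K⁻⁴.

Each of the 3 gaps contributes resistance (2/ε − 1) = 2/0.12 − 1 = 15.67; total = 47.00.
q = σ(T₁⁴ − T₂⁴) / 47.00 = 5.67×10⁻⁸ × 1.04×10^11 / 47.00 = 126 W/m².

q ≈ 126 W/m²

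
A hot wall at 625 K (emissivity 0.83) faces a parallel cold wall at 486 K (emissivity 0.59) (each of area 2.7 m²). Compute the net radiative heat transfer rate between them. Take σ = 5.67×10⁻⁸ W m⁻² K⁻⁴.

For two large parallel gray plates, q = σ(T₁⁴ − T₂⁴) / (1/ε₁ + 1/ε₂ − 1).
1/ε₁ + 1/ε₂ − 1 = 1/0.83 + 1/0.59 − 1 = 1.900.
T₁⁴ − T₂⁴ = 1.53×10^11 − 5.58×10^10 = 9.68×10^10 K⁴.
q = 5.67×10⁻⁸ × 9.68×10^10 / 1.900 = 2890 W/m².
Q = q·A = 2890 × 2.7 = 7800 W.

Q ≈ 7800 W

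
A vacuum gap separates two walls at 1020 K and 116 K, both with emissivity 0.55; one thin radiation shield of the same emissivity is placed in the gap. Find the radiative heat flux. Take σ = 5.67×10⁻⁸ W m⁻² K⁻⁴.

q ≈ 11600 W/m²

Each of the 2 gaps contributes resistance (2/ε − 1) = 2/0.55 − 1 = 2.636; total = 5.273.
q = σ(T₁⁴ − T₂⁴) / 5.273 = 5.67×10⁻⁸ × 1.08×10^12 / 5.273 = 11600 W/m².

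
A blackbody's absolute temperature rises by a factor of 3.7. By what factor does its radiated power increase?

P ∝ T⁴, so the power scales as (3.7)⁴ = 187.

factor ≈ 187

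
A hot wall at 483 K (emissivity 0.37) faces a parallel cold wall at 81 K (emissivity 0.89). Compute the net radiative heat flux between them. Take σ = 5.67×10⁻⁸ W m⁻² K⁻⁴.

For two large parallel gray plates, q = σ(T₁⁴ − T₂⁴) / (1/ε₁ + 1/ε₂ − 1).
1/ε₁ + 1/ε₂ − 1 = 1/0.37 + 1/0.89 − 1 = 2.826.
T₁⁴ − T₂⁴ = 5.44×10^10 − 4.30×10^7 = 5.44×10^10 K⁴.
q = 5.67×10⁻⁸ × 5.44×10^10 / 2.826 = 1090 W/m².

q ≈ 1090 W/m²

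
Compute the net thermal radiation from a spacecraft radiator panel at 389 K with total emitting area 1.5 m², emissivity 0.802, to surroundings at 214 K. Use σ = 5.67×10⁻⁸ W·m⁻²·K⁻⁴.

Q ≈ 1420 W

Q = εσA(T⁴ − T_s⁴). T⁴ − T_s⁴ = (389)⁴ − (214)⁴ = 2.29×10^10 − 2.10×10^9 = 2.08×10^10 K⁴.
Q = 0.802 × 5.67×10⁻⁸ × 1.50 × 2.08×10^10 = 1420 W.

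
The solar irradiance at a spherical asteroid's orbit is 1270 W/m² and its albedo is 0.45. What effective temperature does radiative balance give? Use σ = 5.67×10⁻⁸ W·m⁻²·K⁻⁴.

T ≈ 236 K

Power absorbed = (1−a)S·πR²; power emitted = 4πR²σT⁴. Equating and cancelling πR²:
T = ((1−a)S / 4σ)^(1/4) = (698 / (4 × 5.67×10⁻⁸))^(1/4) = (3.08×10^9)^(1/4).
T = 236 K.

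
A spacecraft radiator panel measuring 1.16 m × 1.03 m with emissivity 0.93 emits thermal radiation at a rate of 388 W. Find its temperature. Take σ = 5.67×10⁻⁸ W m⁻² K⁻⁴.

T ≈ 280 K

A = 1.16 × 1.03 = 1.19 m².
From P = εσAT⁴, T = (P / εσA)^(1/4) = (388 / (0.93 × 5.67×10⁻⁸ × 1.19))^(1/4).
T = (6.16×10^9)^(1/4) = 280 K.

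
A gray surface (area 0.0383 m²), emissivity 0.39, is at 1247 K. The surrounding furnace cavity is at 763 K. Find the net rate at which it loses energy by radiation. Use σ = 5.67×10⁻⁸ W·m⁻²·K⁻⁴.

Q = εσA(T⁴ − T_s⁴). T⁴ − T_s⁴ = (1247)⁴ − (763)⁴ = 2.42×10^12 − 3.39×10^11 = 2.08×10^12 K⁴.
Q = 0.39 × 5.67×10⁻⁸ × 0.0383 × 2.08×10^12 = 1760 W.

Q ≈ 1760 W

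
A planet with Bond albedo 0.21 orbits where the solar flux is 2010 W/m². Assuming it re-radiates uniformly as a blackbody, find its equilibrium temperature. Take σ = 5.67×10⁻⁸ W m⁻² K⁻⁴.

T ≈ 289 K

Power absorbed = (1−a)S·πR²; power emitted = 4πR²σT⁴. Equating and cancelling πR²:
T = ((1−a)S / 4σ)^(1/4) = (1590 / (4 × 5.67×10⁻⁸))^(1/4) = (7.00×10^9)^(1/4).
T = 289 K.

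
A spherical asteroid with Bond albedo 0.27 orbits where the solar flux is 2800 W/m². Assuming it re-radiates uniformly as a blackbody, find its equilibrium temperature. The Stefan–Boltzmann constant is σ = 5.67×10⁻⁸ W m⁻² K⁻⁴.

T ≈ 308 K

Power absorbed = (1−a)S·πR²; power emitted = 4πR²σT⁴. Equating and cancelling πR²:
T = ((1−a)S / 4σ)^(1/4) = (2040 / (4 × 5.67×10⁻⁸))^(1/4) = (9.01×10^9)^(1/4).
T = 308 K.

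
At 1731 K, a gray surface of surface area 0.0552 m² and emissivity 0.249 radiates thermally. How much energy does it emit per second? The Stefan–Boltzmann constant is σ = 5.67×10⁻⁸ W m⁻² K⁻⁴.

Stefan–Boltzmann: P = εσAT⁴ = 0.249 × 5.67×10⁻⁸ × 0.0552 × (1731)⁴ = 0.249 × 5.67×10⁻⁸ × 0.0552 × 8.98×10^12.
P = 7000 W.

P ≈ 7000 W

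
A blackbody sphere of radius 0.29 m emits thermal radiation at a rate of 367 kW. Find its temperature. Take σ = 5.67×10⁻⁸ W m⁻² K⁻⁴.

T ≈ 1570 K

A = 4πr² = 4π × (0.29)² = 1.06 m².
From P = σAT⁴, T = (P / σA)^(1/4) = (3.67×10^5 / (5.67×10⁻⁸ × 1.06))^(1/4).
T = (6.12×10^12)^(1/4) = 1570 K.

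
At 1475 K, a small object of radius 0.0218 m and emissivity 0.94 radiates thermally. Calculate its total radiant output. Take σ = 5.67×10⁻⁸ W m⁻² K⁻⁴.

P ≈ 1510 W

A = 4πr² = 4π × (0.0218)² = 5.97×10^-3 m².
Stefan–Boltzmann: P = εσAT⁴ = 0.94 × 5.67×10⁻⁸ × 5.97×10^-3 × (1475)⁴ = 0.94 × 5.67×10⁻⁸ × 5.97×10^-3 × 4.73×10^12.
P = 1510 W.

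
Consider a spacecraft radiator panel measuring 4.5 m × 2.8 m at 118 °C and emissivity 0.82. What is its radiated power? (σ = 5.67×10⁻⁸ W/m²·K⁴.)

A = 4.5 × 2.8 = 12.6 m².
118 °C = 391 K.
P = εσAT⁴ = 0.82 × 5.67×10⁻⁸ × 12.6 × (391)⁴ = 0.82 × 5.67×10⁻⁸ × 12.6 × 2.34×10^10.
P = 13700 W.

P ≈ 13700 W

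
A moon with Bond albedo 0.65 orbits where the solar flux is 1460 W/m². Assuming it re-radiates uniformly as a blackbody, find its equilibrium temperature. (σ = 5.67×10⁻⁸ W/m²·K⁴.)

T ≈ 218 K

Power absorbed = (1−a)S·πR²; power emitted = 4πR²σT⁴. Equating and cancelling πR²:
T = ((1−a)S / 4σ)^(1/4) = (511 / (4 × 5.67×10⁻⁸))^(1/4) = (2.25×10^9)^(1/4).
T = 218 K.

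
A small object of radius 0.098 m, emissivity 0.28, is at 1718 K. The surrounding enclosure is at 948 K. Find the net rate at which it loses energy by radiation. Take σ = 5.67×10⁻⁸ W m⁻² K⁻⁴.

Q ≈ 15100 W

A = 4πr² = 4π × (0.098)² = 0.121 m².
Q = εσA(T⁴ − T_s⁴). T⁴ − T_s⁴ = (1718)⁴ − (948)⁴ = 8.71×10^12 − 8.08×10^11 = 7.90×10^12 K⁴.
Q = 0.28 × 5.67×10⁻⁸ × 0.121 × 7.90×10^12 = 15100 W.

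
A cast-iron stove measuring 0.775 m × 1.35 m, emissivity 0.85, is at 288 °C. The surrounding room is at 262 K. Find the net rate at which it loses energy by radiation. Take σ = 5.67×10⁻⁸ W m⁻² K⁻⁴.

Q ≈ 4760 W

A = 0.775 × 1.35 = 1.05 m².
Convert: 288 °C = 561 K.
Q = εσA(T⁴ − T_s⁴). T⁴ − T_s⁴ = (561)⁴ − (262)⁴ = 9.90×10^10 − 4.71×10^9 = 9.43×10^10 K⁴.
Q = 0.85 × 5.67×10⁻⁸ × 1.05 × 9.43×10^10 = 4760 W.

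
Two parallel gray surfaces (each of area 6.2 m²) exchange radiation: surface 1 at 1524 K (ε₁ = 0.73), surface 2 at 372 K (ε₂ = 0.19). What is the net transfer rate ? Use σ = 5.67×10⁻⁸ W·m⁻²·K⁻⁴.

For two large parallel gray plates, q = σ(T₁⁴ − T₂⁴) / (1/ε₁ + 1/ε₂ − 1).
1/ε₁ + 1/ε₂ − 1 = 1/0.73 + 1/0.19 − 1 = 5.633.
T₁⁴ − T₂⁴ = 5.39×10^12 − 1.92×10^10 = 5.38×10^12 K⁴.
q = 5.67×10⁻⁸ × 5.38×10^12 / 5.633 = 54100 W/m².
Q = q·A = 54100 × 6.2 = 3.35×10^5 W.

Q ≈ 3.35×10^5 W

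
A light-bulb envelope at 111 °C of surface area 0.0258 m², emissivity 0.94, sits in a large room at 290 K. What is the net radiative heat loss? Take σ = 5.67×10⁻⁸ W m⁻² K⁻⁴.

Q ≈ 20.2 W

Convert: 111 °C = 384 K.
Q = εσA(T⁴ − T_s⁴). T⁴ − T_s⁴ = (384)⁴ − (290)⁴ = 2.17×10^10 − 7.07×10^9 = 1.47×10^10 K⁴.
Q = 0.94 × 5.67×10⁻⁸ × 0.0258 × 1.47×10^10 = 20.2 W.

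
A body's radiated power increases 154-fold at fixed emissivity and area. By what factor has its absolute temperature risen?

factor ≈ 3.52

P ∝ T⁴ ⇒ T ∝ P^(1/4), so T scales by (154)^(1/4) = 3.52.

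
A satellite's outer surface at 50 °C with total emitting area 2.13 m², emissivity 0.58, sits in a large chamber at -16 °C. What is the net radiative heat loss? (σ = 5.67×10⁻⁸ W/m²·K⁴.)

Convert: 50 °C = 323 K; -16 °C = 257 K.
Q = εσA(T⁴ − T_s⁴). T⁴ − T_s⁴ = (323)⁴ − (257)⁴ = 1.09×10^10 − 4.36×10^9 = 6.52×10^9 K⁴.
Q = 0.58 × 5.67×10⁻⁸ × 2.13 × 6.52×10^9 = 457 W.

Q ≈ 457 W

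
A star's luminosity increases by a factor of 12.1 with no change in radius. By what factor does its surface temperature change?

factor ≈ 1.87

P ∝ T⁴ ⇒ T ∝ P^(1/4), so T scales by (12.1)^(1/4) = 1.87.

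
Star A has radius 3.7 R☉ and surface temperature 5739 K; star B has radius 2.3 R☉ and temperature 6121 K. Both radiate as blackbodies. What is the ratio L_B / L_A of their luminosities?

L = 4πR²σT⁴ ∝ R²T⁴, so L_B/L_A = (2.3/3.7)² × (6121/5739)⁴ = 0.386 × 1.29 = 0.500.

L_B/L_A ≈ 0.500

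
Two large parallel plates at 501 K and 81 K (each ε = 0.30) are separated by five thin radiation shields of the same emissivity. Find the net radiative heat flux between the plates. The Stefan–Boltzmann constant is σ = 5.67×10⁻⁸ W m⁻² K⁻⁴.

Each of the 6 gaps contributes resistance (2/ε − 1) = 2/0.30 − 1 = 5.667; total = 34.00.
q = σ(T₁⁴ − T₂⁴) / 34.00 = 5.67×10⁻⁸ × 6.30×10^10 / 34.00 = 105 W/m².

q ≈ 105 W/m²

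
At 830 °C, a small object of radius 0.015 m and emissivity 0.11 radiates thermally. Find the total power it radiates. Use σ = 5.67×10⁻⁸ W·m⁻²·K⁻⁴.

A = 4πr² = 4π × (0.015)² = 2.83×10^-3 m².
830 °C = 1103 K.
P = εσAT⁴ = 0.11 × 5.67×10⁻⁸ × 2.83×10^-3 × (1103)⁴ = 0.11 × 5.67×10⁻⁸ × 2.83×10^-3 × 1.48×10^12.
P = 26.1 W.

P ≈ 26.1 W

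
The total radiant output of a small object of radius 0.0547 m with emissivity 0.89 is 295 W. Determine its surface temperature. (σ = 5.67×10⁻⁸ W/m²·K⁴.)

T ≈ 628 K

A = 4πr² = 4π × (0.0547)² = 0.0376 m².
From P = εσAT⁴, T = (P / εσA)^(1/4) = (295 / (0.89 × 5.67×10⁻⁸ × 0.0376))^(1/4).
T = (1.55×10^11)^(1/4) = 628 K.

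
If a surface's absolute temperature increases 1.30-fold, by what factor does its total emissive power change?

factor ≈ 2.86

P ∝ T⁴, so the power scales as (1.30)⁴ = 2.86.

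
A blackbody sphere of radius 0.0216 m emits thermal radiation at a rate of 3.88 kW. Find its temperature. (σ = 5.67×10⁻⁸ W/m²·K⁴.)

T ≈ 1850 K

A = 4πr² = 4π × (0.0216)² = 5.86×10^-3 m².
From P = σAT⁴, T = (P / σA)^(1/4) = (3880 / (5.67×10⁻⁸ × 5.86×10^-3))^(1/4).
T = (1.17×10^13)^(1/4) = 1850 K.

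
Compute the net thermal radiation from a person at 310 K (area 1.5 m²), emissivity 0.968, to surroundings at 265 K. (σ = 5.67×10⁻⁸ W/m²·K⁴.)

Q ≈ 354 W

Q = εσA(T⁴ − T_s⁴). T⁴ − T_s⁴ = (310)⁴ − (265)⁴ = 9.24×10^9 − 4.93×10^9 = 4.30×10^9 K⁴.
Q = 0.968 × 5.67×10⁻⁸ × 1.50 × 4.30×10^9 = 354 W.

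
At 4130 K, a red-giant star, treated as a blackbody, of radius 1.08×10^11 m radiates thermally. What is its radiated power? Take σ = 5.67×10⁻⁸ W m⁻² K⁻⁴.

A = 4πr² = 4π × (1.08×10^11)² = 1.47×10^23 m².
P = σAT⁴ = 5.67×10⁻⁸ × 1.47×10^23 × (4130)⁴ = 5.67×10⁻⁸ × 1.47×10^23 × 2.91×10^14.
P = 2.42×10^30 W.

P ≈ 2.42×10^30 W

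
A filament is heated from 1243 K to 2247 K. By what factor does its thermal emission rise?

P ∝ T⁴, so the ratio is (2247/1243)⁴ = (1.808)⁴ = 10.7.

ratio ≈ 10.7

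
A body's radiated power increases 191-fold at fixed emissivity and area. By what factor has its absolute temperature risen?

P ∝ T⁴ ⇒ T ∝ P^(1/4), so T scales by (191)^(1/4) = 3.72.

factor ≈ 3.72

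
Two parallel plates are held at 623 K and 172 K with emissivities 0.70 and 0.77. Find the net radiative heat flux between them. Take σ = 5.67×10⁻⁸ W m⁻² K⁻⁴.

q ≈ 4920 W/m²

For two large parallel gray plates, q = σ(T₁⁴ − T₂⁴) / (1/ε₁ + 1/ε₂ − 1).
1/ε₁ + 1/ε₂ − 1 = 1/0.70 + 1/0.77 − 1 = 1.727.
T₁⁴ − T₂⁴ = 1.51×10^11 − 8.75×10^8 = 1.50×10^11 K⁴.
q = 5.67×10⁻⁸ × 1.50×10^11 / 1.727 = 4920 W/m².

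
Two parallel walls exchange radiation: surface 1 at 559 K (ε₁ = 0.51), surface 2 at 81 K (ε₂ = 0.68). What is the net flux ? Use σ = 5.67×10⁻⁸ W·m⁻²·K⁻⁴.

For two large parallel gray plates, q = σ(T₁⁴ − T₂⁴) / (1/ε₁ + 1/ε₂ − 1).
1/ε₁ + 1/ε₂ − 1 = 1/0.51 + 1/0.68 − 1 = 2.431.
T₁⁴ − T₂⁴ = 9.76×10^10 − 4.30×10^7 = 9.76×10^10 K⁴.
q = 5.67×10⁻⁸ × 9.76×10^10 / 2.431 = 2280 W/m².

q ≈ 2280 W/m²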